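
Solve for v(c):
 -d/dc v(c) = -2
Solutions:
 v(c) = C1 + 2*c


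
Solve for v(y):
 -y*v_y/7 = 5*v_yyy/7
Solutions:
 v(y) = C1 + Integral(C2*airyai(-5^(2/3)*y/5) + C3*airybi(-5^(2/3)*y/5), y)


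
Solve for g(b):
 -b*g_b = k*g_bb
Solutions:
 g(b) = C1 + C2*sqrt(k)*erf(sqrt(2)*b*sqrt(1/k)/2)


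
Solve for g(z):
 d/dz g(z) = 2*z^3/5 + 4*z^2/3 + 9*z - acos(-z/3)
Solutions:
 g(z) = C1 + z^4/10 + 4*z^3/9 + 9*z^2/2 - z*acos(-z/3) - sqrt(9 - z^2)


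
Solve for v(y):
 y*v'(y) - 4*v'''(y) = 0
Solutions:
 v(y) = C1 + Integral(C2*airyai(2^(1/3)*y/2) + C3*airybi(2^(1/3)*y/2), y)


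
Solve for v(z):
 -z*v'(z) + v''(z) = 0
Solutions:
 v(z) = C1 + C2*erfi(sqrt(2)*z/2)


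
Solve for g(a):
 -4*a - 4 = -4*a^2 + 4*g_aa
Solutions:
 g(a) = C1 + C2*a + a^4/12 - a^3/6 - a^2/2


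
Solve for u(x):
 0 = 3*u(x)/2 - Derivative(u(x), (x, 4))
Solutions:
 u(x) = C1*exp(-2^(3/4)*3^(1/4)*x/2) + C2*exp(2^(3/4)*3^(1/4)*x/2) + C3*sin(2^(3/4)*3^(1/4)*x/2) + C4*cos(2^(3/4)*3^(1/4)*x/2)


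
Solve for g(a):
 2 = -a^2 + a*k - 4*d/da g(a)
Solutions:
 g(a) = C1 - a^3/12 + a^2*k/8 - a/2


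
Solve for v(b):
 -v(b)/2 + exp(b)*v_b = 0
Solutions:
 v(b) = C1*exp(-exp(-b)/2)


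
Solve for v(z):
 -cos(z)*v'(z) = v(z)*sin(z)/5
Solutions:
 v(z) = C1*cos(z)^(1/5)


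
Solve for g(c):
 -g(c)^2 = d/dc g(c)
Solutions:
 g(c) = 1/(C1 + c)


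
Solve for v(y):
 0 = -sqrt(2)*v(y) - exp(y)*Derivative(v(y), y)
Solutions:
 v(y) = C1*exp(sqrt(2)*exp(-y))


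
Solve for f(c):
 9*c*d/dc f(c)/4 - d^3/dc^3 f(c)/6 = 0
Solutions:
 f(c) = C1 + Integral(C2*airyai(3*2^(2/3)*c/2) + C3*airybi(3*2^(2/3)*c/2), c)


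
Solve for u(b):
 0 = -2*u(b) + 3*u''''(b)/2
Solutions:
 u(b) = C1*exp(-sqrt(2)*3^(3/4)*b/3) + C2*exp(sqrt(2)*3^(3/4)*b/3) + C3*sin(sqrt(2)*3^(3/4)*b/3) + C4*cos(sqrt(2)*3^(3/4)*b/3)


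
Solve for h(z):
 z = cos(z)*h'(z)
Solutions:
 h(z) = C1 + Integral(z/cos(z), z)


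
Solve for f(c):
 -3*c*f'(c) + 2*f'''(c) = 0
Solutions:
 f(c) = C1 + Integral(C2*airyai(2^(2/3)*3^(1/3)*c/2) + C3*airybi(2^(2/3)*3^(1/3)*c/2), c)


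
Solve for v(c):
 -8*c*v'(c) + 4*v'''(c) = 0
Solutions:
 v(c) = C1 + Integral(C2*airyai(2^(1/3)*c) + C3*airybi(2^(1/3)*c), c)


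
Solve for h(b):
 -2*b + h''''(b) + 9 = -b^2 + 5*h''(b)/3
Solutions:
 h(b) = C1 + C2*b + C3*exp(-sqrt(15)*b/3) + C4*exp(sqrt(15)*b/3) + b^4/20 - b^3/5 + 153*b^2/50


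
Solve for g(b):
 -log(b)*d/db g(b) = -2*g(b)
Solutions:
 g(b) = C1*exp(2*li(b))


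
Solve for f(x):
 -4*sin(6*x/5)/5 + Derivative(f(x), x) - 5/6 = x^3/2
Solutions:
 f(x) = C1 + x^4/8 + 5*x/6 - 2*cos(6*x/5)/3


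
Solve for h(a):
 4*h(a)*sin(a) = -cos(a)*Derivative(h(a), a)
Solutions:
 h(a) = C1*cos(a)^4


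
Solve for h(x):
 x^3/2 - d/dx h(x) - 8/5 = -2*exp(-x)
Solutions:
 h(x) = C1 + x^4/8 - 8*x/5 - 2*exp(-x)


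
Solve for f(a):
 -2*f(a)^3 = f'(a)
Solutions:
 f(a) = -sqrt(2)*sqrt(-1/(C1 - 2*a))/2
 f(a) = sqrt(2)*sqrt(-1/(C1 - 2*a))/2


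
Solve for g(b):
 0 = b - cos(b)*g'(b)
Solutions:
 g(b) = C1 + Integral(b/cos(b), b)


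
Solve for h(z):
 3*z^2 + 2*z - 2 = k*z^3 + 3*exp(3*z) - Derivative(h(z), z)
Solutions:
 h(z) = C1 + k*z^4/4 - z^3 - z^2 + 2*z + exp(3*z)


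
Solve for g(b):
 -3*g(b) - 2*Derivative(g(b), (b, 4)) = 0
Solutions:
 g(b) = (C1*sin(6^(1/4)*b/2) + C2*cos(6^(1/4)*b/2))*exp(-6^(1/4)*b/2) + (C3*sin(6^(1/4)*b/2) + C4*cos(6^(1/4)*b/2))*exp(6^(1/4)*b/2)


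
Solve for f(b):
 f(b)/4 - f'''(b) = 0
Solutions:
 f(b) = C3*exp(2^(1/3)*b/2) + (C1*sin(2^(1/3)*sqrt(3)*b/4) + C2*cos(2^(1/3)*sqrt(3)*b/4))*exp(-2^(1/3)*b/4)


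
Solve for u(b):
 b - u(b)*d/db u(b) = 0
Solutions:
 u(b) = -sqrt(C1 + b^2)
 u(b) = sqrt(C1 + b^2)


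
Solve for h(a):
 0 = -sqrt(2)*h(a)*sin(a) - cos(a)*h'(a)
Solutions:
 h(a) = C1*cos(a)^(sqrt(2))


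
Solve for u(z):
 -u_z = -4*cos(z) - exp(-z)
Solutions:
 u(z) = C1 + 4*sin(z) - exp(-z)


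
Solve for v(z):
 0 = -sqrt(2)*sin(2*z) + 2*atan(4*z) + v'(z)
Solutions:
 v(z) = C1 - 2*z*atan(4*z) + log(16*z^2 + 1)/4 - sqrt(2)*cos(2*z)/2


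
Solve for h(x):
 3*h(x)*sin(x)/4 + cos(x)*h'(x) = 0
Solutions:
 h(x) = C1*cos(x)^(3/4)


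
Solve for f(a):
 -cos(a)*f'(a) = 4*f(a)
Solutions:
 f(a) = C1*(sin(a)^2 - 2*sin(a) + 1)/(sin(a)^2 + 2*sin(a) + 1)


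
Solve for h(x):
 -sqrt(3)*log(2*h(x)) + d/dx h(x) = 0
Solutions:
 -sqrt(3)*Integral(1/(log(_y) + log(2)), (_y, h(x)))/3 = C1 - x


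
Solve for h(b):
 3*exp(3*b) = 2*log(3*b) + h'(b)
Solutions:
 h(b) = C1 - 2*b*log(b) + 2*b*(1 - log(3)) + exp(3*b)


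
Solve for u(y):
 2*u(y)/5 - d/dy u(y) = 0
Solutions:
 u(y) = C1*exp(2*y/5)


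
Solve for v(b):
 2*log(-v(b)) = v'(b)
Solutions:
 -li(-v(b)) = C1 + 2*b


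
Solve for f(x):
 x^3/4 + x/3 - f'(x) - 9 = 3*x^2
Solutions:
 f(x) = C1 + x^4/16 - x^3 + x^2/6 - 9*x


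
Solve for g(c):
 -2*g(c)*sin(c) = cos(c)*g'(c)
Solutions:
 g(c) = C1*cos(c)^2


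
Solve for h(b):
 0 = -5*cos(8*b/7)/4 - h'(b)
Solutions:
 h(b) = C1 - 35*sin(8*b/7)/32


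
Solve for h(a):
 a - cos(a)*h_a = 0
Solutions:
 h(a) = C1 + Integral(a/cos(a), a)


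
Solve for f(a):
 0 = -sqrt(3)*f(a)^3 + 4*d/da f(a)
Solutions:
 f(a) = -sqrt(2)*sqrt(-1/(C1 + sqrt(3)*a))
 f(a) = sqrt(2)*sqrt(-1/(C1 + sqrt(3)*a))


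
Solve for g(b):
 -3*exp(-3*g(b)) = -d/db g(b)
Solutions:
 g(b) = log(C1 + 9*b)/3
 g(b) = log((-3^(1/3) - 3^(5/6)*I)*(C1 + 3*b)^(1/3)/2)
 g(b) = log((-3^(1/3) + 3^(5/6)*I)*(C1 + 3*b)^(1/3)/2)


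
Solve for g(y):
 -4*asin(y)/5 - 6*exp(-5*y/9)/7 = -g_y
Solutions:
 g(y) = C1 + 4*y*asin(y)/5 + 4*sqrt(1 - y^2)/5 - 54*exp(-5*y/9)/35


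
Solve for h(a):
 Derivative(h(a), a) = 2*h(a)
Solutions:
 h(a) = C1*exp(2*a)


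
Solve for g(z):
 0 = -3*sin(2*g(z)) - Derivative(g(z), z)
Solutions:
 g(z) = pi - acos((-C1 - exp(12*z))/(C1 - exp(12*z)))/2
 g(z) = acos((-C1 - exp(12*z))/(C1 - exp(12*z)))/2


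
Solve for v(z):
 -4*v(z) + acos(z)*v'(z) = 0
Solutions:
 v(z) = C1*exp(4*Integral(1/acos(z), z))


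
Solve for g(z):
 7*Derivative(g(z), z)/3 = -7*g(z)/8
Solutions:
 g(z) = C1*exp(-3*z/8)


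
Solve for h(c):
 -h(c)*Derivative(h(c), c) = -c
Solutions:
 h(c) = -sqrt(C1 + c^2)
 h(c) = sqrt(C1 + c^2)


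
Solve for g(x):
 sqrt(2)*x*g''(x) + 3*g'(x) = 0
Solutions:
 g(x) = C1 + C2*x^(1 - 3*sqrt(2)/2)


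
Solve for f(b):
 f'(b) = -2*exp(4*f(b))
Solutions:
 f(b) = log(-I*(1/(C1 + 8*b))^(1/4))
 f(b) = log(I*(1/(C1 + 8*b))^(1/4))
 f(b) = log(-(1/(C1 + 8*b))^(1/4))
 f(b) = log(1/(C1 + 8*b))/4


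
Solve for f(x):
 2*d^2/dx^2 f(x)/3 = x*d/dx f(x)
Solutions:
 f(x) = C1 + C2*erfi(sqrt(3)*x/2)


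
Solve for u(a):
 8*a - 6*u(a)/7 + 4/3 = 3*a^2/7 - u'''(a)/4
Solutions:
 u(a) = C3*exp(2*3^(1/3)*7^(2/3)*a/7) - a^2/2 + 28*a/3 + (C1*sin(3^(5/6)*7^(2/3)*a/7) + C2*cos(3^(5/6)*7^(2/3)*a/7))*exp(-3^(1/3)*7^(2/3)*a/7) + 14/9


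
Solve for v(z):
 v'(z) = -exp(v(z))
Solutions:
 v(z) = log(1/(C1 + z))


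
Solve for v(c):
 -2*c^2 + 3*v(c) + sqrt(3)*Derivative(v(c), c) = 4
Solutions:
 v(c) = C1*exp(-sqrt(3)*c) + 2*c^2/3 - 4*sqrt(3)*c/9 + 16/9


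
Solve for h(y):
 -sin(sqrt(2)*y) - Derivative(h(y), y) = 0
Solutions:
 h(y) = C1 + sqrt(2)*cos(sqrt(2)*y)/2


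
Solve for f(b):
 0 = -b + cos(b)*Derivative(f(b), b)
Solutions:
 f(b) = C1 + Integral(b/cos(b), b)


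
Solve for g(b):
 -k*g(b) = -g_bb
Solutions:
 g(b) = C1*exp(-b*sqrt(k)) + C2*exp(b*sqrt(k))


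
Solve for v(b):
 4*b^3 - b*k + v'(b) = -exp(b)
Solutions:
 v(b) = C1 - b^4 + b^2*k/2 - exp(b)


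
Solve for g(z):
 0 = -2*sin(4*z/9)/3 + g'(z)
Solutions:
 g(z) = C1 - 3*cos(4*z/9)/2


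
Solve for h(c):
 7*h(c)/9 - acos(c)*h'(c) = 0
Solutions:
 h(c) = C1*exp(7*Integral(1/acos(c), c)/9)


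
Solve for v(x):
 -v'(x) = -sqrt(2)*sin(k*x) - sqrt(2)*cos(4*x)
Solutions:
 v(x) = C1 + sqrt(2)*sin(4*x)/4 - sqrt(2)*cos(k*x)/k


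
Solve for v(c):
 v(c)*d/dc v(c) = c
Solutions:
 v(c) = -sqrt(C1 + c^2)
 v(c) = sqrt(C1 + c^2)


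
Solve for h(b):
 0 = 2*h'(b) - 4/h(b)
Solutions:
 h(b) = -sqrt(C1 + 4*b)
 h(b) = sqrt(C1 + 4*b)


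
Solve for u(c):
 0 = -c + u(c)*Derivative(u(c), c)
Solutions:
 u(c) = -sqrt(C1 + c^2)
 u(c) = sqrt(C1 + c^2)


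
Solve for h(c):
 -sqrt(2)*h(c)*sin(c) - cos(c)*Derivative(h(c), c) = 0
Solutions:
 h(c) = C1*cos(c)^(sqrt(2))


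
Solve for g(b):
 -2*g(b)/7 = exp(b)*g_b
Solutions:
 g(b) = C1*exp(2*exp(-b)/7)


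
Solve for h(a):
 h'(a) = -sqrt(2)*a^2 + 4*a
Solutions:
 h(a) = C1 - sqrt(2)*a^3/3 + 2*a^2


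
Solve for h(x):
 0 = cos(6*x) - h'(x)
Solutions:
 h(x) = C1 + sin(6*x)/6


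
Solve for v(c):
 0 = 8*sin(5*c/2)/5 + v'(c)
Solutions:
 v(c) = C1 + 16*cos(5*c/2)/25


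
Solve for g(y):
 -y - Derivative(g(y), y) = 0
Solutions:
 g(y) = C1 - y^2/2


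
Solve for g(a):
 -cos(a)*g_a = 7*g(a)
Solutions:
 g(a) = C1*sqrt(sin(a) - 1)*(sin(a)^3 - 3*sin(a)^2 + 3*sin(a) - 1)/(sqrt(sin(a) + 1)*(sin(a)^3 + 3*sin(a)^2 + 3*sin(a) + 1))


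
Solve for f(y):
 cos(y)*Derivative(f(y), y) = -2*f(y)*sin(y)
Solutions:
 f(y) = C1*cos(y)^2


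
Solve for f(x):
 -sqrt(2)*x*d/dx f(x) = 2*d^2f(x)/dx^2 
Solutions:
 f(x) = C1 + C2*erf(2^(1/4)*x/2)


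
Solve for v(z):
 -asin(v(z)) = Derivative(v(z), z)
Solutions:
 Integral(1/asin(_y), (_y, v(z))) = C1 - z


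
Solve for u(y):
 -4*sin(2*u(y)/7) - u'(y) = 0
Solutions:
 4*y + 7*log(cos(2*u(y)/7) - 1)/4 - 7*log(cos(2*u(y)/7) + 1)/4 = C1


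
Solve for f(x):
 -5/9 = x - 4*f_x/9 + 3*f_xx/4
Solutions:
 f(x) = C1 + C2*exp(16*x/27) + 9*x^2/8 + 323*x/64


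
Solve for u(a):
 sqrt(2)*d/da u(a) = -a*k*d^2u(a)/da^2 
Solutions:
 u(a) = C1 + a^(((re(k) - sqrt(2))*re(k) + im(k)^2)/(re(k)^2 + im(k)^2))*(C2*sin(sqrt(2)*log(a)*Abs(im(k))/(re(k)^2 + im(k)^2)) + C3*cos(sqrt(2)*log(a)*im(k)/(re(k)^2 + im(k)^2)))


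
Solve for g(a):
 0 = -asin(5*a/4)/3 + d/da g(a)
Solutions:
 g(a) = C1 + a*asin(5*a/4)/3 + sqrt(16 - 25*a^2)/15


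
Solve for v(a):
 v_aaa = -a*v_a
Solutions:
 v(a) = C1 + Integral(C2*airyai(-a) + C3*airybi(-a), a)


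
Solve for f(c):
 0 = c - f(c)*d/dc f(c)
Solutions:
 f(c) = -sqrt(C1 + c^2)
 f(c) = sqrt(C1 + c^2)


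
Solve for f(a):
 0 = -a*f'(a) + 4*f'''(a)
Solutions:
 f(a) = C1 + Integral(C2*airyai(2^(1/3)*a/2) + C3*airybi(2^(1/3)*a/2), a)


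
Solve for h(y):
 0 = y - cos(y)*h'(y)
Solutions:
 h(y) = C1 + Integral(y/cos(y), y)


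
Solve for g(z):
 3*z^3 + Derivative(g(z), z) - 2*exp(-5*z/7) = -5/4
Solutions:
 g(z) = C1 - 3*z^4/4 - 5*z/4 - 14*exp(-5*z/7)/5


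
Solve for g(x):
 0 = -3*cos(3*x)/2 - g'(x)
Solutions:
 g(x) = C1 - sin(3*x)/2


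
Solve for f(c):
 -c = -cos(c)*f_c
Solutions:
 f(c) = C1 + Integral(c/cos(c), c)


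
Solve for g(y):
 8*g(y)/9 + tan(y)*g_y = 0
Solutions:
 g(y) = C1/sin(y)^(8/9)


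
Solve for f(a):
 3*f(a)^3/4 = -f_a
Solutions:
 f(a) = -sqrt(2)*sqrt(-1/(C1 - 3*a))
 f(a) = sqrt(2)*sqrt(-1/(C1 - 3*a))


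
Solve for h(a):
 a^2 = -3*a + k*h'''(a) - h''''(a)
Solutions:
 h(a) = C1 + C2*a + C3*a^2 + C4*exp(a*k) + a^5/(60*k) + a^4*(3 + 2/k)/(24*k) + a^3*(3 + 2/k)/(6*k^2)


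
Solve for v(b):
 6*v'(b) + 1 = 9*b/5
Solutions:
 v(b) = C1 + 3*b^2/20 - b/6


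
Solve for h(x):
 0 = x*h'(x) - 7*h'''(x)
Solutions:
 h(x) = C1 + Integral(C2*airyai(7^(2/3)*x/7) + C3*airybi(7^(2/3)*x/7), x)


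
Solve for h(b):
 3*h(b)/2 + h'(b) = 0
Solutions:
 h(b) = C1*exp(-3*b/2)


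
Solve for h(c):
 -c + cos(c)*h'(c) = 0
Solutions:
 h(c) = C1 + Integral(c/cos(c), c)


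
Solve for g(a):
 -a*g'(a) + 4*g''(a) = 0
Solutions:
 g(a) = C1 + C2*erfi(sqrt(2)*a/4)


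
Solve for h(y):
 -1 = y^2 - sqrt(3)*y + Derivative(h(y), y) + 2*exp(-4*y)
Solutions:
 h(y) = C1 - y^3/3 + sqrt(3)*y^2/2 - y + exp(-4*y)/2


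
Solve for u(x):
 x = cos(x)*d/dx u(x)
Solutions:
 u(x) = C1 + Integral(x/cos(x), x)


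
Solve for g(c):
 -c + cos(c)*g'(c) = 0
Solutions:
 g(c) = C1 + Integral(c/cos(c), c)


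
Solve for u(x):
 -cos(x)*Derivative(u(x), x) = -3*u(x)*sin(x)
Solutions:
 u(x) = C1/cos(x)^3


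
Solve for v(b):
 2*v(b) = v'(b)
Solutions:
 v(b) = C1*exp(2*b)


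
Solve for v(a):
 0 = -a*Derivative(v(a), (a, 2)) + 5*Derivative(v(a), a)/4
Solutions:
 v(a) = C1 + C2*a^(9/4)


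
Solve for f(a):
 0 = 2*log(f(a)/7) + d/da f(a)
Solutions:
 -Integral(1/(-log(_y) + log(7)), (_y, f(a)))/2 = C1 - a


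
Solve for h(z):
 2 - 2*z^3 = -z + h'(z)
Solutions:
 h(z) = C1 - z^4/2 + z^2/2 + 2*z


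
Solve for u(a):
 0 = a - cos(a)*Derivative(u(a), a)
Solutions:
 u(a) = C1 + Integral(a/cos(a), a)


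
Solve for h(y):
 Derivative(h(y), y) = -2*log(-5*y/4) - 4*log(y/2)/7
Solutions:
 h(y) = C1 - 18*y*log(y)/7 + y*(-2*log(5) + 18/7 + 32*log(2)/7 - 2*I*pi)


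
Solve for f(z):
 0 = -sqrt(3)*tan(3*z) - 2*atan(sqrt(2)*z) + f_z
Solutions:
 f(z) = C1 + 2*z*atan(sqrt(2)*z) - sqrt(2)*log(2*z^2 + 1)/2 - sqrt(3)*log(cos(3*z))/3


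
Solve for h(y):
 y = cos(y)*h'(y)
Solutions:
 h(y) = C1 + Integral(y/cos(y), y)


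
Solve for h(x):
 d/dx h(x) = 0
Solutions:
 h(x) = C1


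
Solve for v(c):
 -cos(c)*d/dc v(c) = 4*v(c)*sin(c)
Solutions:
 v(c) = C1*cos(c)^4


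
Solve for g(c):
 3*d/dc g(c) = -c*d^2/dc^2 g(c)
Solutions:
 g(c) = C1 + C2/c^2


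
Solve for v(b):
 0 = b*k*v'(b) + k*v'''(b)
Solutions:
 v(b) = C1 + Integral(C2*airyai(-b) + C3*airybi(-b), b)


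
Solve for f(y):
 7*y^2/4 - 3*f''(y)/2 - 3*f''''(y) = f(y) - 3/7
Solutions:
 f(y) = 7*y^2/4 + (C1*sin(3^(3/4)*y*cos(atan(sqrt(39)/3)/2)/3) + C2*cos(3^(3/4)*y*cos(atan(sqrt(39)/3)/2)/3))*exp(-3^(3/4)*y*sin(atan(sqrt(39)/3)/2)/3) + (C3*sin(3^(3/4)*y*cos(atan(sqrt(39)/3)/2)/3) + C4*cos(3^(3/4)*y*cos(atan(sqrt(39)/3)/2)/3))*exp(3^(3/4)*y*sin(atan(sqrt(39)/3)/2)/3) - 135/28


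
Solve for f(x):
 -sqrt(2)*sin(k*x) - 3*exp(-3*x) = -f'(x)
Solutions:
 f(x) = C1 - exp(-3*x) - sqrt(2)*cos(k*x)/k


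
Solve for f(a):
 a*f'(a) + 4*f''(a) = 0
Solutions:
 f(a) = C1 + C2*erf(sqrt(2)*a/4)


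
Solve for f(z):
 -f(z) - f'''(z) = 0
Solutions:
 f(z) = C3*exp(-z) + (C1*sin(sqrt(3)*z/2) + C2*cos(sqrt(3)*z/2))*exp(z/2)


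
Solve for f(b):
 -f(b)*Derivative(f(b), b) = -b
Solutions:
 f(b) = -sqrt(C1 + b^2)
 f(b) = sqrt(C1 + b^2)


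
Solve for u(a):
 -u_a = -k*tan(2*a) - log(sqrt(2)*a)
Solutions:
 u(a) = C1 + a*log(a) - a + a*log(2)/2 - k*log(cos(2*a))/2


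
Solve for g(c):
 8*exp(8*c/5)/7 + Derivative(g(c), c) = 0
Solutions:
 g(c) = C1 - 5*exp(8*c/5)/7


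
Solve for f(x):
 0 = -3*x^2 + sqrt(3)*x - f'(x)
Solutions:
 f(x) = C1 - x^3 + sqrt(3)*x^2/2


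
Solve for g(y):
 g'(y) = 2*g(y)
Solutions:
 g(y) = C1*exp(2*y)


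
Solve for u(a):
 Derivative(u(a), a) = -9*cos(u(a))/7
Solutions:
 9*a/7 - log(sin(u(a)) - 1)/2 + log(sin(u(a)) + 1)/2 = C1


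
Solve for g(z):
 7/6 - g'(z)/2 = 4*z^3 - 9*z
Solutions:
 g(z) = C1 - 2*z^4 + 9*z^2 + 7*z/3


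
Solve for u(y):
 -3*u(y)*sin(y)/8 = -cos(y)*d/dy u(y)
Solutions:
 u(y) = C1/cos(y)^(3/8)


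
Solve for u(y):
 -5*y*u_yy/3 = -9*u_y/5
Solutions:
 u(y) = C1 + C2*y^(52/25)


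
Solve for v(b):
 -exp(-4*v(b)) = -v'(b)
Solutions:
 v(b) = log(-I*(C1 + 4*b)^(1/4))
 v(b) = log(I*(C1 + 4*b)^(1/4))
 v(b) = log(-(C1 + 4*b)^(1/4))
 v(b) = log(C1 + 4*b)/4


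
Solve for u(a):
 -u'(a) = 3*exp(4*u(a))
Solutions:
 u(a) = log(-I*(1/(C1 + 12*a))^(1/4))
 u(a) = log(I*(1/(C1 + 12*a))^(1/4))
 u(a) = log(-(1/(C1 + 12*a))^(1/4))
 u(a) = log(1/(C1 + 12*a))/4


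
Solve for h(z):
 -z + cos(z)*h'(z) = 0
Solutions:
 h(z) = C1 + Integral(z/cos(z), z)


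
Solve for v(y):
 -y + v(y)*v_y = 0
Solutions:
 v(y) = -sqrt(C1 + y^2)
 v(y) = sqrt(C1 + y^2)


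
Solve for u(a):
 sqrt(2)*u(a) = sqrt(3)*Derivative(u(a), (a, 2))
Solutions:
 u(a) = C1*exp(-2^(1/4)*3^(3/4)*a/3) + C2*exp(2^(1/4)*3^(3/4)*a/3)


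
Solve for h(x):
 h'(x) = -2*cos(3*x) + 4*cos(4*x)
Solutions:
 h(x) = C1 - 2*sin(3*x)/3 + sin(4*x)


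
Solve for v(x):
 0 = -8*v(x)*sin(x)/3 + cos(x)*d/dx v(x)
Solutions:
 v(x) = C1/cos(x)^(8/3)


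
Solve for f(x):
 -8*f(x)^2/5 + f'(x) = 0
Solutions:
 f(x) = -5/(C1 + 8*x)


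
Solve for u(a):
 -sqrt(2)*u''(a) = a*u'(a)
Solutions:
 u(a) = C1 + C2*erf(2^(1/4)*a/2)


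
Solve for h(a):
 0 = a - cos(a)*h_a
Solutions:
 h(a) = C1 + Integral(a/cos(a), a)


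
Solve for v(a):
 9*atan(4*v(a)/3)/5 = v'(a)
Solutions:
 Integral(1/atan(4*_y/3), (_y, v(a))) = C1 + 9*a/5


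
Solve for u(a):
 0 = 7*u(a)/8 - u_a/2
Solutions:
 u(a) = C1*exp(7*a/4)


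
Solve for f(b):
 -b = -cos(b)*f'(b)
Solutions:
 f(b) = C1 + Integral(b/cos(b), b)


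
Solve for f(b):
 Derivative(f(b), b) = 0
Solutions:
 f(b) = C1


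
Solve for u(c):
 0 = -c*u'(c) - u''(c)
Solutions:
 u(c) = C1 + C2*erf(sqrt(2)*c/2)


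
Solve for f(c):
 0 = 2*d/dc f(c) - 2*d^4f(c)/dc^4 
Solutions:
 f(c) = C1 + C4*exp(c) + (C2*sin(sqrt(3)*c/2) + C3*cos(sqrt(3)*c/2))*exp(-c/2)


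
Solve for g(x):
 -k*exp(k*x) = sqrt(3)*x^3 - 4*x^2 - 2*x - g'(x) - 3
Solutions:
 g(x) = C1 + sqrt(3)*x^4/4 - 4*x^3/3 - x^2 - 3*x + exp(k*x)


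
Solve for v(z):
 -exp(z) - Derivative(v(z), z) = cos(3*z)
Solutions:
 v(z) = C1 - exp(z) - sin(3*z)/3


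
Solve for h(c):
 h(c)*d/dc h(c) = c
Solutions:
 h(c) = -sqrt(C1 + c^2)
 h(c) = sqrt(C1 + c^2)


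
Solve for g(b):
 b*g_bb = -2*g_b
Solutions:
 g(b) = C1 + C2/b


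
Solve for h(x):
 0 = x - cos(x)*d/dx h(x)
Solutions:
 h(x) = C1 + Integral(x/cos(x), x)


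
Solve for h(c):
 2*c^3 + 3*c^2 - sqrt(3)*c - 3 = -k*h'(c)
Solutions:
 h(c) = C1 - c^4/(2*k) - c^3/k + sqrt(3)*c^2/(2*k) + 3*c/k


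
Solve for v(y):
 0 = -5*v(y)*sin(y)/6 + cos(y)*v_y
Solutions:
 v(y) = C1/cos(y)^(5/6)


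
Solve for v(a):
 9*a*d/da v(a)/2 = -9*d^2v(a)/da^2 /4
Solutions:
 v(a) = C1 + C2*erf(a)


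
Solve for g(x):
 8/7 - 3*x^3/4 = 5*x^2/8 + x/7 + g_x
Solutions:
 g(x) = C1 - 3*x^4/16 - 5*x^3/24 - x^2/14 + 8*x/7


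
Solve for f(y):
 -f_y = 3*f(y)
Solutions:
 f(y) = C1*exp(-3*y)


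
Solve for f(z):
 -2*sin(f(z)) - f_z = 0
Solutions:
 f(z) = -acos((-C1 - exp(4*z))/(C1 - exp(4*z))) + 2*pi
 f(z) = acos((-C1 - exp(4*z))/(C1 - exp(4*z)))


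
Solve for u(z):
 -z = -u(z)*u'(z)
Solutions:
 u(z) = -sqrt(C1 + z^2)
 u(z) = sqrt(C1 + z^2)


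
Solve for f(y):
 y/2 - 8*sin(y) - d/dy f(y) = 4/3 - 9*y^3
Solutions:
 f(y) = C1 + 9*y^4/4 + y^2/4 - 4*y/3 + 8*cos(y)


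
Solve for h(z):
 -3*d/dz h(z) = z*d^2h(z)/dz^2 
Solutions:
 h(z) = C1 + C2/z^2


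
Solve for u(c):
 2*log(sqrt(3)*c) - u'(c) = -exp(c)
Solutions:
 u(c) = C1 + 2*c*log(c) + c*(-2 + log(3)) + exp(c)


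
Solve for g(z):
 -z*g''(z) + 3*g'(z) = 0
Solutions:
 g(z) = C1 + C2*z^4


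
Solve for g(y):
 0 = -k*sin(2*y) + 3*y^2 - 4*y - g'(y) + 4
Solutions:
 g(y) = C1 + k*cos(2*y)/2 + y^3 - 2*y^2 + 4*y


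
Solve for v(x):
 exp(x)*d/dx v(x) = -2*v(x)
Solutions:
 v(x) = C1*exp(2*exp(-x))


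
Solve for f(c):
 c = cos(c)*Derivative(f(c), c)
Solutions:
 f(c) = C1 + Integral(c/cos(c), c)


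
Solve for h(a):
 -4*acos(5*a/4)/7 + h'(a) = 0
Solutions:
 h(a) = C1 + 4*a*acos(5*a/4)/7 - 4*sqrt(16 - 25*a^2)/35


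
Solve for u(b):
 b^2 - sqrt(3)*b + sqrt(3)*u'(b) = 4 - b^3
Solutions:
 u(b) = C1 - sqrt(3)*b^4/12 - sqrt(3)*b^3/9 + b^2/2 + 4*sqrt(3)*b/3


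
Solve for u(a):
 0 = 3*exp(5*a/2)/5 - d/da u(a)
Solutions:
 u(a) = C1 + 6*exp(5*a/2)/25


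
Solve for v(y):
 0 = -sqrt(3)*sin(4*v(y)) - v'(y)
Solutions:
 v(y) = -acos((-C1 - exp(8*sqrt(3)*y))/(C1 - exp(8*sqrt(3)*y)))/4 + pi/2
 v(y) = acos((-C1 - exp(8*sqrt(3)*y))/(C1 - exp(8*sqrt(3)*y)))/4


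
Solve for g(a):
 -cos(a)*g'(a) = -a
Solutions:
 g(a) = C1 + Integral(a/cos(a), a)


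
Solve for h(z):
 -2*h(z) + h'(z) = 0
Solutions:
 h(z) = C1*exp(2*z)


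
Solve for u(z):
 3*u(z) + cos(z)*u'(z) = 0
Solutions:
 u(z) = C1*(sin(z) - 1)^(3/2)/(sin(z) + 1)^(3/2)


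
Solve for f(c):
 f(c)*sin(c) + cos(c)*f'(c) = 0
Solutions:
 f(c) = C1*cos(c)


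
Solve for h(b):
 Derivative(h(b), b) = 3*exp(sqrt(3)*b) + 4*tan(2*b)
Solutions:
 h(b) = C1 + sqrt(3)*exp(sqrt(3)*b) - 2*log(cos(2*b))


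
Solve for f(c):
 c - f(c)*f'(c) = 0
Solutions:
 f(c) = -sqrt(C1 + c^2)
 f(c) = sqrt(C1 + c^2)


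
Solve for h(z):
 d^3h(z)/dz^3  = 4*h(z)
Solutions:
 h(z) = C3*exp(2^(2/3)*z) + (C1*sin(2^(2/3)*sqrt(3)*z/2) + C2*cos(2^(2/3)*sqrt(3)*z/2))*exp(-2^(2/3)*z/2)


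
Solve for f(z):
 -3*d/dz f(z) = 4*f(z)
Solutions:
 f(z) = C1*exp(-4*z/3)


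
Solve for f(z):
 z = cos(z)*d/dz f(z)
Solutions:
 f(z) = C1 + Integral(z/cos(z), z)


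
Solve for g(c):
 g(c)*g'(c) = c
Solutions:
 g(c) = -sqrt(C1 + c^2)
 g(c) = sqrt(C1 + c^2)


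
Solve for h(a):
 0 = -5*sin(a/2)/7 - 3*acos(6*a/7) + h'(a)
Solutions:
 h(a) = C1 + 3*a*acos(6*a/7) - sqrt(49 - 36*a^2)/2 - 10*cos(a/2)/7


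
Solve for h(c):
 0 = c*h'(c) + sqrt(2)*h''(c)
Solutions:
 h(c) = C1 + C2*erf(2^(1/4)*c/2)


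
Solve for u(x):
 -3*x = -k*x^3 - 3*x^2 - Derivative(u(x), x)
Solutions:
 u(x) = C1 - k*x^4/4 - x^3 + 3*x^2/2


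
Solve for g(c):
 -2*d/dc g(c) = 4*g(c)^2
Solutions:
 g(c) = 1/(C1 + 2*c)


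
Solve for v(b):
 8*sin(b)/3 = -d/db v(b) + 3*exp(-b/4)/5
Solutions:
 v(b) = C1 + 8*cos(b)/3 - 12*exp(-b/4)/5


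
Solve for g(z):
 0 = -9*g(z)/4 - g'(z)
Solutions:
 g(z) = C1*exp(-9*z/4)


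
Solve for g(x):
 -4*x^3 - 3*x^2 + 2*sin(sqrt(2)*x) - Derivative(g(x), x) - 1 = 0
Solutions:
 g(x) = C1 - x^4 - x^3 - x - sqrt(2)*cos(sqrt(2)*x)


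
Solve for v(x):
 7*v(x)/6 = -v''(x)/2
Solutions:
 v(x) = C1*sin(sqrt(21)*x/3) + C2*cos(sqrt(21)*x/3)


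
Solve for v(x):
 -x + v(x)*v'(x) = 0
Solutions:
 v(x) = -sqrt(C1 + x^2)
 v(x) = sqrt(C1 + x^2)


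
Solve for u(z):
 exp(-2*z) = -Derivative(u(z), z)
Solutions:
 u(z) = C1 + exp(-2*z)/2


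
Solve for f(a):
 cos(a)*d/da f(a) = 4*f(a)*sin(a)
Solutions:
 f(a) = C1/cos(a)^4


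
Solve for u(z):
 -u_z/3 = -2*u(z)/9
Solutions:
 u(z) = C1*exp(2*z/3)


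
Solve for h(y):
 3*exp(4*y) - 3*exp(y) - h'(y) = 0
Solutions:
 h(y) = C1 + 3*exp(4*y)/4 - 3*exp(y)


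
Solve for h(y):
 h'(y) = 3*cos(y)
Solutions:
 h(y) = C1 + 3*sin(y)


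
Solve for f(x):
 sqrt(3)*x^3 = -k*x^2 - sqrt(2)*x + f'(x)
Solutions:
 f(x) = C1 + k*x^3/3 + sqrt(3)*x^4/4 + sqrt(2)*x^2/2


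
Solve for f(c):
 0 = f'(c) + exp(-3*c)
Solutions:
 f(c) = C1 + exp(-3*c)/3


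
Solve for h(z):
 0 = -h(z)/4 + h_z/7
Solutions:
 h(z) = C1*exp(7*z/4)


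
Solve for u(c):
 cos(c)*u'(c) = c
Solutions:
 u(c) = C1 + Integral(c/cos(c), c)


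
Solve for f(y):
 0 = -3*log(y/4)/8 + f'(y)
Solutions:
 f(y) = C1 + 3*y*log(y)/8 - 3*y*log(2)/4 - 3*y/8


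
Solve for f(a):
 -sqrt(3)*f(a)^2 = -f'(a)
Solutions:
 f(a) = -1/(C1 + sqrt(3)*a)


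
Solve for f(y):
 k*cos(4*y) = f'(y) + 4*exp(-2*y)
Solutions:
 f(y) = C1 + k*sin(4*y)/4 + 2*exp(-2*y)


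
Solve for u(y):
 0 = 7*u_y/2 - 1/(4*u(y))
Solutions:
 u(y) = -sqrt(C1 + 7*y)/7
 u(y) = sqrt(C1 + 7*y)/7


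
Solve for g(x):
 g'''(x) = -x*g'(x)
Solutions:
 g(x) = C1 + Integral(C2*airyai(-x) + C3*airybi(-x), x)


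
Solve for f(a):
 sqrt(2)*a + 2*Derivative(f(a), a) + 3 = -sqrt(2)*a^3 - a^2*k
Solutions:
 f(a) = C1 - sqrt(2)*a^4/8 - a^3*k/6 - sqrt(2)*a^2/4 - 3*a/2


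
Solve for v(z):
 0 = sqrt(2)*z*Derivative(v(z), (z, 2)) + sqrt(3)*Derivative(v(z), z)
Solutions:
 v(z) = C1 + C2*z^(1 - sqrt(6)/2)


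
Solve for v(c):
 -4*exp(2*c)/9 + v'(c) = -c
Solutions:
 v(c) = C1 - c^2/2 + 2*exp(2*c)/9


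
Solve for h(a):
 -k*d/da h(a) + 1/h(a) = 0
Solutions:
 h(a) = -sqrt(C1 + 2*a/k)
 h(a) = sqrt(C1 + 2*a/k)


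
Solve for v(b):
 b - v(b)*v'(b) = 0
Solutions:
 v(b) = -sqrt(C1 + b^2)
 v(b) = sqrt(C1 + b^2)


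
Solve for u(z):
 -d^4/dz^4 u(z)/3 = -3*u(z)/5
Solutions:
 u(z) = C1*exp(-sqrt(3)*5^(3/4)*z/5) + C2*exp(sqrt(3)*5^(3/4)*z/5) + C3*sin(sqrt(3)*5^(3/4)*z/5) + C4*cos(sqrt(3)*5^(3/4)*z/5)


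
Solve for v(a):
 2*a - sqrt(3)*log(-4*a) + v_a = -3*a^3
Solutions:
 v(a) = C1 - 3*a^4/4 - a^2 + sqrt(3)*a*log(-a) + sqrt(3)*a*(-1 + 2*log(2))


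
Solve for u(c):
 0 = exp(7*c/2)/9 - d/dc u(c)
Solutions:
 u(c) = C1 + 2*exp(7*c/2)/63


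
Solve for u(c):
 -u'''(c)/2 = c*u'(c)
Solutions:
 u(c) = C1 + Integral(C2*airyai(-2^(1/3)*c) + C3*airybi(-2^(1/3)*c), c)


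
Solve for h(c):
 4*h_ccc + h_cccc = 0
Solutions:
 h(c) = C1 + C2*c + C3*c^2 + C4*exp(-4*c)


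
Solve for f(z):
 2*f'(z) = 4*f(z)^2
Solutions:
 f(z) = -1/(C1 + 2*z)


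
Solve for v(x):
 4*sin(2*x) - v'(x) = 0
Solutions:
 v(x) = C1 - 2*cos(2*x)


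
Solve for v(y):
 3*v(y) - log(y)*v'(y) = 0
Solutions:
 v(y) = C1*exp(3*li(y))


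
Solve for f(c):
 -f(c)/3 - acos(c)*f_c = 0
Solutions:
 f(c) = C1*exp(-Integral(1/acos(c), c)/3)


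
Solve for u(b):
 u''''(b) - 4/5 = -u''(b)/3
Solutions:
 u(b) = C1 + C2*b + C3*sin(sqrt(3)*b/3) + C4*cos(sqrt(3)*b/3) + 6*b^2/5


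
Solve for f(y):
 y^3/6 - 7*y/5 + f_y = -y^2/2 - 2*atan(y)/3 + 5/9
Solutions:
 f(y) = C1 - y^4/24 - y^3/6 + 7*y^2/10 - 2*y*atan(y)/3 + 5*y/9 + log(y^2 + 1)/3


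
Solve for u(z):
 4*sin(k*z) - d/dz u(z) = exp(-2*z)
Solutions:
 u(z) = C1 + exp(-2*z)/2 - 4*cos(k*z)/k


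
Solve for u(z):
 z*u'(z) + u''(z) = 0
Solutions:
 u(z) = C1 + C2*erf(sqrt(2)*z/2)


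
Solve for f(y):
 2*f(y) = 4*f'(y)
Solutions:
 f(y) = C1*exp(y/2)


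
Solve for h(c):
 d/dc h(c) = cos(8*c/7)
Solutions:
 h(c) = C1 + 7*sin(8*c/7)/8


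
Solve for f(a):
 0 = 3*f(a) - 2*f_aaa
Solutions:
 f(a) = C3*exp(2^(2/3)*3^(1/3)*a/2) + (C1*sin(2^(2/3)*3^(5/6)*a/4) + C2*cos(2^(2/3)*3^(5/6)*a/4))*exp(-2^(2/3)*3^(1/3)*a/4)


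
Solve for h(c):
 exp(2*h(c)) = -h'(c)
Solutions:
 h(c) = log(-sqrt(-1/(C1 - c))) - log(2)/2
 h(c) = log(-1/(C1 - c))/2 - log(2)/2


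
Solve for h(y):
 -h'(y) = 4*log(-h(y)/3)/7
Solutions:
 7*Integral(1/(log(-_y) - log(3)), (_y, h(y)))/4 = C1 - y


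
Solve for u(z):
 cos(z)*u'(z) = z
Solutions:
 u(z) = C1 + Integral(z/cos(z), z)


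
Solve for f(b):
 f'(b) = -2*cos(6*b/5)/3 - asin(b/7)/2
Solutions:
 f(b) = C1 - b*asin(b/7)/2 - sqrt(49 - b^2)/2 - 5*sin(6*b/5)/9


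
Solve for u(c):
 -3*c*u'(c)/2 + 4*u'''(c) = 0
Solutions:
 u(c) = C1 + Integral(C2*airyai(3^(1/3)*c/2) + C3*airybi(3^(1/3)*c/2), c)


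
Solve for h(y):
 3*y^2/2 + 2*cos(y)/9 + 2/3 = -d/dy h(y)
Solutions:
 h(y) = C1 - y^3/2 - 2*y/3 - 2*sin(y)/9


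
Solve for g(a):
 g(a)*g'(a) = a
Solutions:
 g(a) = -sqrt(C1 + a^2)
 g(a) = sqrt(C1 + a^2)


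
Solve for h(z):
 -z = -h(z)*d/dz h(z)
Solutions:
 h(z) = -sqrt(C1 + z^2)
 h(z) = sqrt(C1 + z^2)


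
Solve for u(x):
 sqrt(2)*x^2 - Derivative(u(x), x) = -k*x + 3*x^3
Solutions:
 u(x) = C1 + k*x^2/2 - 3*x^4/4 + sqrt(2)*x^3/3


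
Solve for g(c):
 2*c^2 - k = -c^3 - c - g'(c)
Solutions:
 g(c) = C1 - c^4/4 - 2*c^3/3 - c^2/2 + c*k


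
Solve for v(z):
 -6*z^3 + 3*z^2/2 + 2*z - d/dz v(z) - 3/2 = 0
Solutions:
 v(z) = C1 - 3*z^4/2 + z^3/2 + z^2 - 3*z/2


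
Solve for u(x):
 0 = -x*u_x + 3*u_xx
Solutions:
 u(x) = C1 + C2*erfi(sqrt(6)*x/6)


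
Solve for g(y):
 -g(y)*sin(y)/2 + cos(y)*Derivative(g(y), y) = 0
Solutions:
 g(y) = C1/sqrt(cos(y))


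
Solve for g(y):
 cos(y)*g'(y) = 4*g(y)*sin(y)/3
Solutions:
 g(y) = C1/cos(y)^(4/3)


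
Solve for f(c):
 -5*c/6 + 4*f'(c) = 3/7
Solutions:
 f(c) = C1 + 5*c^2/48 + 3*c/28


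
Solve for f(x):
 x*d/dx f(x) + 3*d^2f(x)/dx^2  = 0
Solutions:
 f(x) = C1 + C2*erf(sqrt(6)*x/6)


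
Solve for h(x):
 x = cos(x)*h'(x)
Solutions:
 h(x) = C1 + Integral(x/cos(x), x)


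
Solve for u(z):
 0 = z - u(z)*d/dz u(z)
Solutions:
 u(z) = -sqrt(C1 + z^2)
 u(z) = sqrt(C1 + z^2)


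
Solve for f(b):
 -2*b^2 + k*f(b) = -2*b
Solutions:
 f(b) = 2*b*(b - 1)/k


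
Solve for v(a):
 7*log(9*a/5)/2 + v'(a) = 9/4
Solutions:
 v(a) = C1 - 7*a*log(a)/2 - 7*a*log(3) + 7*a*log(5)/2 + 23*a/4


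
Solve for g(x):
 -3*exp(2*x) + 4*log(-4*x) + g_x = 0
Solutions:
 g(x) = C1 - 4*x*log(-x) + 4*x*(1 - 2*log(2)) + 3*exp(2*x)/2


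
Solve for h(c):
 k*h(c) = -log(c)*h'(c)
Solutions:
 h(c) = C1*exp(-k*li(c))


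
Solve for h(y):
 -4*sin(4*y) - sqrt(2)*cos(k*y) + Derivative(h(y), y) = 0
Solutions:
 h(y) = C1 - cos(4*y) + sqrt(2)*sin(k*y)/k


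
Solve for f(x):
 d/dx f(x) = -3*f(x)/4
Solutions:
 f(x) = C1*exp(-3*x/4)


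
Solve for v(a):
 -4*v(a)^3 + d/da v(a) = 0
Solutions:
 v(a) = -sqrt(2)*sqrt(-1/(C1 + 4*a))/2
 v(a) = sqrt(2)*sqrt(-1/(C1 + 4*a))/2


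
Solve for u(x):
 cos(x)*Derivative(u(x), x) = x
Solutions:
 u(x) = C1 + Integral(x/cos(x), x)


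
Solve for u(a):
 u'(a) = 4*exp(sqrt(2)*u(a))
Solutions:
 u(a) = sqrt(2)*(2*log(-1/(C1 + 4*a)) - log(2))/4


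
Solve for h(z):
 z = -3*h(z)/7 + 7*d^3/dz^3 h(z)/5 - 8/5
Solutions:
 h(z) = C3*exp(105^(1/3)*z/7) - 7*z/3 + (C1*sin(3^(5/6)*35^(1/3)*z/14) + C2*cos(3^(5/6)*35^(1/3)*z/14))*exp(-105^(1/3)*z/14) - 56/15


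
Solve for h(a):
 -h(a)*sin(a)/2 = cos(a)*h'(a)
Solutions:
 h(a) = C1*sqrt(cos(a))


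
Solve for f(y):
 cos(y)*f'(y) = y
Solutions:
 f(y) = C1 + Integral(y/cos(y), y)


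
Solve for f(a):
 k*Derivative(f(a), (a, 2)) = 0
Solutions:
 f(a) = C1 + C2*a


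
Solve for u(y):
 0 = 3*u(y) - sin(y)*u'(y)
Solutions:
 u(y) = C1*(cos(y) - 1)^(3/2)/(cos(y) + 1)^(3/2)


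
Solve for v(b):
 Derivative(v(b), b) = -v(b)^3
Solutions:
 v(b) = -sqrt(2)*sqrt(-1/(C1 - b))/2
 v(b) = sqrt(2)*sqrt(-1/(C1 - b))/2


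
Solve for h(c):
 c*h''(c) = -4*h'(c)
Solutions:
 h(c) = C1 + C2/c^3


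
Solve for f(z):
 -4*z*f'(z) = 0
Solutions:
 f(z) = C1


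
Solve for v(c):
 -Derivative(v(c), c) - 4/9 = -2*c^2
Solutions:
 v(c) = C1 + 2*c^3/3 - 4*c/9


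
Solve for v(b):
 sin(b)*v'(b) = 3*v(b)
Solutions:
 v(b) = C1*(cos(b) - 1)^(3/2)/(cos(b) + 1)^(3/2)


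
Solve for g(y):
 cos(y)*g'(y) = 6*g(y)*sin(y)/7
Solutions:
 g(y) = C1/cos(y)^(6/7)


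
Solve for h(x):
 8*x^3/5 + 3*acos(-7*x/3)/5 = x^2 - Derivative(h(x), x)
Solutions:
 h(x) = C1 - 2*x^4/5 + x^3/3 - 3*x*acos(-7*x/3)/5 - 3*sqrt(9 - 49*x^2)/35


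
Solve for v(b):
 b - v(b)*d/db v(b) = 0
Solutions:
 v(b) = -sqrt(C1 + b^2)
 v(b) = sqrt(C1 + b^2)


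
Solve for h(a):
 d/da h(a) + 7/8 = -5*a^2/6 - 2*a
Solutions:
 h(a) = C1 - 5*a^3/18 - a^2 - 7*a/8


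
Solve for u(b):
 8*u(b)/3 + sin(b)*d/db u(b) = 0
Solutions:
 u(b) = C1*(cos(b) + 1)^(4/3)/(cos(b) - 1)^(4/3)


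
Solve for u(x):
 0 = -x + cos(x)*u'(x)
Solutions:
 u(x) = C1 + Integral(x/cos(x), x)


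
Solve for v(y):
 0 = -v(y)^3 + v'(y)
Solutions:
 v(y) = -sqrt(2)*sqrt(-1/(C1 + y))/2
 v(y) = sqrt(2)*sqrt(-1/(C1 + y))/2


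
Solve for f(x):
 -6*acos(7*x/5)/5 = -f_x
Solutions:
 f(x) = C1 + 6*x*acos(7*x/5)/5 - 6*sqrt(25 - 49*x^2)/35


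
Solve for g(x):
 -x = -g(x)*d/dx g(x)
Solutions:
 g(x) = -sqrt(C1 + x^2)
 g(x) = sqrt(C1 + x^2)


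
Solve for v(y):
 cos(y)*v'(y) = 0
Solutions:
 v(y) = C1


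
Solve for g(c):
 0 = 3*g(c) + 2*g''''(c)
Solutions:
 g(c) = (C1*sin(6^(1/4)*c/2) + C2*cos(6^(1/4)*c/2))*exp(-6^(1/4)*c/2) + (C3*sin(6^(1/4)*c/2) + C4*cos(6^(1/4)*c/2))*exp(6^(1/4)*c/2)


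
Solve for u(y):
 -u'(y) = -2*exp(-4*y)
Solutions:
 u(y) = C1 - exp(-4*y)/2


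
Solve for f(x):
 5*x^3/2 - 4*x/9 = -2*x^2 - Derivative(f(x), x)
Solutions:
 f(x) = C1 - 5*x^4/8 - 2*x^3/3 + 2*x^2/9


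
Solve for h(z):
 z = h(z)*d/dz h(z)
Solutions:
 h(z) = -sqrt(C1 + z^2)
 h(z) = sqrt(C1 + z^2)


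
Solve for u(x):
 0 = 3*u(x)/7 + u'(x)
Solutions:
 u(x) = C1*exp(-3*x/7)


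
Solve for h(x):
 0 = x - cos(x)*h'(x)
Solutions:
 h(x) = C1 + Integral(x/cos(x), x)


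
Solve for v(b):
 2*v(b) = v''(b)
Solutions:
 v(b) = C1*exp(-sqrt(2)*b) + C2*exp(sqrt(2)*b)


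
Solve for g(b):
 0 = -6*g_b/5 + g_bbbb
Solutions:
 g(b) = C1 + C4*exp(5^(2/3)*6^(1/3)*b/5) + (C2*sin(2^(1/3)*3^(5/6)*5^(2/3)*b/10) + C3*cos(2^(1/3)*3^(5/6)*5^(2/3)*b/10))*exp(-5^(2/3)*6^(1/3)*b/10)


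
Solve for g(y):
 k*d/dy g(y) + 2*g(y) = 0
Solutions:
 g(y) = C1*exp(-2*y/k)


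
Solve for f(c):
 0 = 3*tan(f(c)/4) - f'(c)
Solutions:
 f(c) = -4*asin(C1*exp(3*c/4)) + 4*pi
 f(c) = 4*asin(C1*exp(3*c/4))


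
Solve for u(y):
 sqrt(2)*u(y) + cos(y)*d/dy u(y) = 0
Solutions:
 u(y) = C1*(sin(y) - 1)^(sqrt(2)/2)/(sin(y) + 1)^(sqrt(2)/2)


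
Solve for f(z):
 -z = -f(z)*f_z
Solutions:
 f(z) = -sqrt(C1 + z^2)
 f(z) = sqrt(C1 + z^2)


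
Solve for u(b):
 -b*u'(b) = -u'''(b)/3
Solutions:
 u(b) = C1 + Integral(C2*airyai(3^(1/3)*b) + C3*airybi(3^(1/3)*b), b)


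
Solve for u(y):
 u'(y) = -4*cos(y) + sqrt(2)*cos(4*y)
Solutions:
 u(y) = C1 - 4*sin(y) + sqrt(2)*sin(4*y)/4


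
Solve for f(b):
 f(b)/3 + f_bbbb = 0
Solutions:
 f(b) = (C1*sin(sqrt(2)*3^(3/4)*b/6) + C2*cos(sqrt(2)*3^(3/4)*b/6))*exp(-sqrt(2)*3^(3/4)*b/6) + (C3*sin(sqrt(2)*3^(3/4)*b/6) + C4*cos(sqrt(2)*3^(3/4)*b/6))*exp(sqrt(2)*3^(3/4)*b/6)


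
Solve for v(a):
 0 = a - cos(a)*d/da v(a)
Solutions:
 v(a) = C1 + Integral(a/cos(a), a)


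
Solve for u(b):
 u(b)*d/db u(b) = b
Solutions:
 u(b) = -sqrt(C1 + b^2)
 u(b) = sqrt(C1 + b^2)


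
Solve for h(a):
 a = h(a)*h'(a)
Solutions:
 h(a) = -sqrt(C1 + a^2)
 h(a) = sqrt(C1 + a^2)


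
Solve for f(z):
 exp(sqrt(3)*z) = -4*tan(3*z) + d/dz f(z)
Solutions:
 f(z) = C1 + sqrt(3)*exp(sqrt(3)*z)/3 - 4*log(cos(3*z))/3


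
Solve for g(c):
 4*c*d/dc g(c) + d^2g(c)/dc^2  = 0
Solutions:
 g(c) = C1 + C2*erf(sqrt(2)*c)


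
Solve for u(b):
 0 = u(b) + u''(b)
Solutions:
 u(b) = C1*sin(b) + C2*cos(b)


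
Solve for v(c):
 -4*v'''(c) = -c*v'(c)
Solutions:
 v(c) = C1 + Integral(C2*airyai(2^(1/3)*c/2) + C3*airybi(2^(1/3)*c/2), c)


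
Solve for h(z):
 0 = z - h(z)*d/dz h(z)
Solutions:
 h(z) = -sqrt(C1 + z^2)
 h(z) = sqrt(C1 + z^2)


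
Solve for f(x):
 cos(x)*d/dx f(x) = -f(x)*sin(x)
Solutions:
 f(x) = C1*cos(x)


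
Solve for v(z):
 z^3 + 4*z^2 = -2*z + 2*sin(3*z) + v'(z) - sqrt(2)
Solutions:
 v(z) = C1 + z^4/4 + 4*z^3/3 + z^2 + sqrt(2)*z + 2*cos(3*z)/3


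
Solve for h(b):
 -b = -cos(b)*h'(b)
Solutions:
 h(b) = C1 + Integral(b/cos(b), b)


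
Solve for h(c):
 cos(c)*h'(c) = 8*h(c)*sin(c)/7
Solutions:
 h(c) = C1/cos(c)^(8/7)


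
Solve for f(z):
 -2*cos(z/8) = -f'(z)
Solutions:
 f(z) = C1 + 16*sin(z/8)


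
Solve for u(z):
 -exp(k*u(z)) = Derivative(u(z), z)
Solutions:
 u(z) = Piecewise((log(1/(C1*k + k*z))/k, Ne(k, 0)), (nan, True))
 u(z) = Piecewise((C1 - z, Eq(k, 0)), (nan, True))


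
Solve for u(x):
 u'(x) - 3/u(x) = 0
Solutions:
 u(x) = -sqrt(C1 + 6*x)
 u(x) = sqrt(C1 + 6*x)


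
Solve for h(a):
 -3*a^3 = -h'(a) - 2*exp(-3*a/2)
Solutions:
 h(a) = C1 + 3*a^4/4 + 4*exp(-3*a/2)/3


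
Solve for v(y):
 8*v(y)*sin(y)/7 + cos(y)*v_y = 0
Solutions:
 v(y) = C1*cos(y)^(8/7)


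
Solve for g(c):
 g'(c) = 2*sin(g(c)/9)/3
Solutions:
 -2*c/3 + 9*log(cos(g(c)/9) - 1)/2 - 9*log(cos(g(c)/9) + 1)/2 = C1


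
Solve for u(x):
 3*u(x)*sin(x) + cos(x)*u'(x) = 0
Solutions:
 u(x) = C1*cos(x)^3


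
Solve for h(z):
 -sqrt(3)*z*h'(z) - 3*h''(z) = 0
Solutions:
 h(z) = C1 + C2*erf(sqrt(2)*3^(3/4)*z/6)


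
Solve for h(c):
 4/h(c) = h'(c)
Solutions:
 h(c) = -sqrt(C1 + 8*c)
 h(c) = sqrt(C1 + 8*c)


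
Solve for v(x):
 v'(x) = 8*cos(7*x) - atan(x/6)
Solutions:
 v(x) = C1 - x*atan(x/6) + 3*log(x^2 + 36) + 8*sin(7*x)/7


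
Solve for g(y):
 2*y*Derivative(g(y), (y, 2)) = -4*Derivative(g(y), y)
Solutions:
 g(y) = C1 + C2/y


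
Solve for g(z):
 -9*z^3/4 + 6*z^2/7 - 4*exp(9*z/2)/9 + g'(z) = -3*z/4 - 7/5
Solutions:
 g(z) = C1 + 9*z^4/16 - 2*z^3/7 - 3*z^2/8 - 7*z/5 + 8*exp(9*z/2)/81


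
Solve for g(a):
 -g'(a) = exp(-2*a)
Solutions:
 g(a) = C1 + exp(-2*a)/2


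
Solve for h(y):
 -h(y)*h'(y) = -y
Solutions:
 h(y) = -sqrt(C1 + y^2)
 h(y) = sqrt(C1 + y^2)


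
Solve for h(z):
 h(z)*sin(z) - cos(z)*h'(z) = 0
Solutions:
 h(z) = C1/cos(z)


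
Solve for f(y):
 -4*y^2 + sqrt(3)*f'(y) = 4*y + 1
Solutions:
 f(y) = C1 + 4*sqrt(3)*y^3/9 + 2*sqrt(3)*y^2/3 + sqrt(3)*y/3


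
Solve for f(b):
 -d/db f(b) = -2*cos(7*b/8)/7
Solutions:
 f(b) = C1 + 16*sin(7*b/8)/49


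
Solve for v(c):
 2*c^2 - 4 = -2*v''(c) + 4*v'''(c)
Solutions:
 v(c) = C1 + C2*c + C3*exp(c/2) - c^4/12 - 2*c^3/3 - 3*c^2


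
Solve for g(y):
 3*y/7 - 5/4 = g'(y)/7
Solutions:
 g(y) = C1 + 3*y^2/2 - 35*y/4


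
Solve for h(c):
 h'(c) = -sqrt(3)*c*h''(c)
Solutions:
 h(c) = C1 + C2*c^(1 - sqrt(3)/3)


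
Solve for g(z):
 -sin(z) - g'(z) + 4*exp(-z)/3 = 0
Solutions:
 g(z) = C1 + cos(z) - 4*exp(-z)/3


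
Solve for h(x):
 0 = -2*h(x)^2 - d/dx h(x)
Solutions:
 h(x) = 1/(C1 + 2*x)


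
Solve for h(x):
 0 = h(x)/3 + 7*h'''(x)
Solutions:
 h(x) = C3*exp(-21^(2/3)*x/21) + (C1*sin(3^(1/6)*7^(2/3)*x/14) + C2*cos(3^(1/6)*7^(2/3)*x/14))*exp(21^(2/3)*x/42)


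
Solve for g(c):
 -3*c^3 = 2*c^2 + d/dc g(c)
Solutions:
 g(c) = C1 - 3*c^4/4 - 2*c^3/3


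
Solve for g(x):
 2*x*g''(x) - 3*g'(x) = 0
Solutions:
 g(x) = C1 + C2*x^(5/2)


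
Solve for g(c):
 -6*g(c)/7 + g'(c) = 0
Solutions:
 g(c) = C1*exp(6*c/7)


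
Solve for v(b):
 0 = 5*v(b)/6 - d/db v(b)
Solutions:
 v(b) = C1*exp(5*b/6)


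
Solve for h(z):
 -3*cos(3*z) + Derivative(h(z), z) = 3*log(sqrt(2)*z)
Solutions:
 h(z) = C1 + 3*z*log(z) - 3*z + 3*z*log(2)/2 + sin(3*z)


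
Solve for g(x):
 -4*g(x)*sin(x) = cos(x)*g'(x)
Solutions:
 g(x) = C1*cos(x)^4


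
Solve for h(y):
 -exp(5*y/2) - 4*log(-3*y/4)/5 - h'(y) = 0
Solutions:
 h(y) = C1 - 4*y*log(-y)/5 + 4*y*(-log(3) + 1 + 2*log(2))/5 - 2*exp(5*y/2)/5


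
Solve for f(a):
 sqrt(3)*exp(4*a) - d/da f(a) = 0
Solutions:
 f(a) = C1 + sqrt(3)*exp(4*a)/4


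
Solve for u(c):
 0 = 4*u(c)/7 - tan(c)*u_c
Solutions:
 u(c) = C1*sin(c)^(4/7)


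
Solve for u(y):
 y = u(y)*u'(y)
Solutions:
 u(y) = -sqrt(C1 + y^2)
 u(y) = sqrt(C1 + y^2)


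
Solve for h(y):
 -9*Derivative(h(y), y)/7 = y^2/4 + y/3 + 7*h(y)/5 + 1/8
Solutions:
 h(y) = C1*exp(-49*y/45) - 5*y^2/28 + 185*y/2058 - 23105/134456


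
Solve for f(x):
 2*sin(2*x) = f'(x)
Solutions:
 f(x) = C1 - cos(2*x)


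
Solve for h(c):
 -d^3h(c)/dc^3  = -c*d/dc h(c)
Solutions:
 h(c) = C1 + Integral(C2*airyai(c) + C3*airybi(c), c)


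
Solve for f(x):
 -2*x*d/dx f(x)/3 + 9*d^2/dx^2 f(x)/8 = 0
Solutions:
 f(x) = C1 + C2*erfi(2*sqrt(6)*x/9)


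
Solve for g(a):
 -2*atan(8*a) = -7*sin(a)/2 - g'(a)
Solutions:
 g(a) = C1 + 2*a*atan(8*a) - log(64*a^2 + 1)/8 + 7*cos(a)/2


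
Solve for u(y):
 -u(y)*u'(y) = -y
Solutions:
 u(y) = -sqrt(C1 + y^2)
 u(y) = sqrt(C1 + y^2)


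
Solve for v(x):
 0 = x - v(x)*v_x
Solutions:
 v(x) = -sqrt(C1 + x^2)
 v(x) = sqrt(C1 + x^2)


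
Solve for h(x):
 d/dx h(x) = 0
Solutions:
 h(x) = C1
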